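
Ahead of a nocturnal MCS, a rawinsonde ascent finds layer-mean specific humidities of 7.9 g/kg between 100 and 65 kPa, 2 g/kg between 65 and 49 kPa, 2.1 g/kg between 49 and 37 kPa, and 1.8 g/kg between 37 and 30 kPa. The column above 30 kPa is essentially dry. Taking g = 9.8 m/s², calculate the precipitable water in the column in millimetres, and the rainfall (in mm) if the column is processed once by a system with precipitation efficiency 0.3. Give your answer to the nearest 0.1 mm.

Precipitable water is the column-integrated vapour mass per unit area: PW = (1/g) Σ q̄ Δp, with q in kg/kg and Δp in Pa (1 kg/m² of water = 1 mm).
Layer 100–65 kPa: Δp = 350 hPa = 35000 Pa, q̄ = 0.0079 kg/kg → 0.0079 × 35000 / 9.8 = 28.21 mm
Layer 65–49 kPa: Δp = 160 hPa = 16000 Pa, q̄ = 0.002 kg/kg → 0.002 × 16000 / 9.8 = 3.27 mm
Layer 49–37 kPa: Δp = 120 hPa = 12000 Pa, q̄ = 0.0021 kg/kg → 0.0021 × 12000 / 9.8 = 2.57 mm
Layer 37–30 kPa: Δp = 70 hPa = 7000 Pa, q̄ = 0.0018 kg/kg → 0.0018 × 7000 / 9.8 = 1.29 mm
PW = 28.21 + 3.27 + 2.57 + 1.29 = 35.34 ≈ 35.3 mm.
Rainfall = ε × PW = 0.3 × 35.3 = 10.6 mm.

PW ≈ 35.3 mm; rainfall ≈ 10.6 mm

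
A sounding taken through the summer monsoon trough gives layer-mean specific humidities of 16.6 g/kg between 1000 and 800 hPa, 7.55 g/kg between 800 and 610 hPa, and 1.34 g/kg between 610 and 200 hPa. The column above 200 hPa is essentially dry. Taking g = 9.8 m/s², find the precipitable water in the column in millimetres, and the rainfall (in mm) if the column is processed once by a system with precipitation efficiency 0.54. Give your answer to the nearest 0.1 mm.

Precipitable water is the column-integrated vapour mass per unit area: PW = (1/g) Σ q̄ Δp, with q in kg/kg and Δp in Pa (1 kg/m² of water = 1 mm).
Layer 1000–800 hPa: Δp = 200 hPa = 20000 Pa, q̄ = 0.0166 kg/kg → 0.0166 × 20000 / 9.8 = 33.88 mm
Layer 800–610 hPa: Δp = 190 hPa = 19000 Pa, q̄ = 0.00755 kg/kg → 0.00755 × 19000 / 9.8 = 14.64 mm
Layer 610–200 hPa: Δp = 410 hPa = 41000 Pa, q̄ = 0.00134 kg/kg → 0.00134 × 41000 / 9.8 = 5.61 mm
PW = 33.88 + 14.64 + 5.61 = 54.13 ≈ 54.1 mm.
Rainfall = ε × PW = 0.54 × 54.1 = 29.2 mm.

PW ≈ 54.1 mm; rainfall ≈ 29.2 mm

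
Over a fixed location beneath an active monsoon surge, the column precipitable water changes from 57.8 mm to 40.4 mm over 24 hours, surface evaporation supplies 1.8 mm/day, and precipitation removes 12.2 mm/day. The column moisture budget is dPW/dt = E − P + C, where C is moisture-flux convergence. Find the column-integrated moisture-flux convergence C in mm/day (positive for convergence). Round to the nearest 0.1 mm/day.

dPW/dt = (40.4 − 57.8) mm / (24/24 day) = -17.400 mm/day.
C = dPW/dt − E + P = (-17.400) − 1.8 + 12.2 = -7.0 mm/day.

C ≈ -7.0 mm/day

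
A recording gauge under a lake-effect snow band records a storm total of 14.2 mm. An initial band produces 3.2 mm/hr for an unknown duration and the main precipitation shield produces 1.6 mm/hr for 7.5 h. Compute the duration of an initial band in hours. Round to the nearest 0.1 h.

Known phases: 1.6 × 7.5 = 12 mm.
Remaining depth = 14.2 − 12 = 2.2 mm.
Duration = 2.2 / 3.2 = 0.7 h.

duration ≈ 0.7 h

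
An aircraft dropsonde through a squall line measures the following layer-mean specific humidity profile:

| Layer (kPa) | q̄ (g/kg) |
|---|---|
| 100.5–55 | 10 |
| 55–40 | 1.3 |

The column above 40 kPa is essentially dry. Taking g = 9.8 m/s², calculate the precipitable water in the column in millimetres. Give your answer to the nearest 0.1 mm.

PW ≈ 48.4 mm

Precipitable water is the column-integrated vapour mass per unit area: PW = (1/g) Σ q̄ Δp, with q in kg/kg and Δp in Pa (1 kg/m² of water = 1 mm).
Layer 100.5–55 kPa: Δp = 455 hPa = 45500 Pa, q̄ = 0.01 kg/kg → 0.01 × 45500 / 9.8 = 46.43 mm
Layer 55–40 kPa: Δp = 150 hPa = 15000 Pa, q̄ = 0.0013 kg/kg → 0.0013 × 15000 / 9.8 = 1.99 mm
PW = 46.43 + 1.99 = 48.42 ≈ 48.4 mm.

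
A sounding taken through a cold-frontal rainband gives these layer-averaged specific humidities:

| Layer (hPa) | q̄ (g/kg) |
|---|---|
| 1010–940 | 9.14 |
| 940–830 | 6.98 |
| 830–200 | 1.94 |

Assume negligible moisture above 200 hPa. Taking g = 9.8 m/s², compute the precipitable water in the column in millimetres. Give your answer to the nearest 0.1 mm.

PW ≈ 26.8 mm

Precipitable water is the column-integrated vapour mass per unit area: PW = (1/g) Σ q̄ Δp, with q in kg/kg and Δp in Pa (1 kg/m² of water = 1 mm).
Layer 1010–940 hPa: Δp = 70 hPa = 7000 Pa, q̄ = 0.00914 kg/kg → 0.00914 × 7000 / 9.8 = 6.53 mm
Layer 940–830 hPa: Δp = 110 hPa = 11000 Pa, q̄ = 0.00698 kg/kg → 0.00698 × 11000 / 9.8 = 7.83 mm
Layer 830–200 hPa: Δp = 630 hPa = 63000 Pa, q̄ = 0.00194 kg/kg → 0.00194 × 63000 / 9.8 = 12.47 mm
PW = 6.53 + 7.83 + 12.47 = 26.83 ≈ 26.8 mm.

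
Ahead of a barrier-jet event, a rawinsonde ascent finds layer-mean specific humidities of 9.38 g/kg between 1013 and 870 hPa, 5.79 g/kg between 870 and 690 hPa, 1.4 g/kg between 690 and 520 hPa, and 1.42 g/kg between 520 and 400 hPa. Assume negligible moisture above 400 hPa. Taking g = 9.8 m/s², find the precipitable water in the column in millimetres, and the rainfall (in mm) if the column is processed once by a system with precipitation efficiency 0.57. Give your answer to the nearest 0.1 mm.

PW ≈ 28.5 mm; rainfall ≈ 16.2 mm

Precipitable water is the column-integrated vapour mass per unit area: PW = (1/g) Σ q̄ Δp, with q in kg/kg and Δp in Pa (1 kg/m² of water = 1 mm).
Layer 1013–870 hPa: Δp = 143 hPa = 14300 Pa, q̄ = 0.00938 kg/kg → 0.00938 × 14300 / 9.8 = 13.69 mm
Layer 870–690 hPa: Δp = 180 hPa = 18000 Pa, q̄ = 0.00579 kg/kg → 0.00579 × 18000 / 9.8 = 10.63 mm
Layer 690–520 hPa: Δp = 170 hPa = 17000 Pa, q̄ = 0.0014 kg/kg → 0.0014 × 17000 / 9.8 = 2.43 mm
Layer 520–400 hPa: Δp = 120 hPa = 12000 Pa, q̄ = 0.00142 kg/kg → 0.00142 × 12000 / 9.8 = 1.74 mm
PW = 13.69 + 10.63 + 2.43 + 1.74 = 28.49 ≈ 28.5 mm.
Rainfall = ε × PW = 0.57 × 28.5 = 16.2 mm.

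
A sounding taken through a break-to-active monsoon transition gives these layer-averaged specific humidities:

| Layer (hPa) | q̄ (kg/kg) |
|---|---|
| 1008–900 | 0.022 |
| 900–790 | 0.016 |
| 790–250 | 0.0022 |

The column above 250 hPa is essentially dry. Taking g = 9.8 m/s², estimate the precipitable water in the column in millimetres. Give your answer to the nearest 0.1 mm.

Precipitable water is the column-integrated vapour mass per unit area: PW = (1/g) Σ q̄ Δp, with q in kg/kg and Δp in Pa (1 kg/m² of water = 1 mm).
Layer 1008–900 hPa: Δp = 108 hPa = 10800 Pa, q̄ = 0.022 kg/kg → 0.022 × 10800 / 9.8 = 24.24 mm
Layer 900–790 hPa: Δp = 110 hPa = 11000 Pa, q̄ = 0.016 kg/kg → 0.016 × 11000 / 9.8 = 17.96 mm
Layer 790–250 hPa: Δp = 540 hPa = 54000 Pa, q̄ = 0.0022 kg/kg → 0.0022 × 54000 / 9.8 = 12.12 mm
PW = 24.24 + 17.96 + 12.12 = 54.32 ≈ 54.3 mm.

PW ≈ 54.3 mm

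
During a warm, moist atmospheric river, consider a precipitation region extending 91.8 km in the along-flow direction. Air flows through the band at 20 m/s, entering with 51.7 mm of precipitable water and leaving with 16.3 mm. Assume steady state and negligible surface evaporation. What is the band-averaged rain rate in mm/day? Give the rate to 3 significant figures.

Column moisture flux per unit crosswind length is F = V × PW.
Inflow: F_in = 20 × 51.7 = 1034 mm·m/s
Outflow: F_out = 20 × 16.3 = 326 mm·m/s
Steady-state rate R = (F_in − F_out)/L = (1034 − 326) / 91800 m = 7.712e-03 mm/s.
R = 7.712e-03 × 3600 × 24 = 666 mm/day.

R ≈ 666 mm/day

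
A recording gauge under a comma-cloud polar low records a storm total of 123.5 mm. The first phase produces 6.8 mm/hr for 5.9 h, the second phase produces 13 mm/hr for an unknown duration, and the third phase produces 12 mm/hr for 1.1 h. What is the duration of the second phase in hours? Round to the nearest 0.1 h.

duration ≈ 5.4 h

Known phases: 6.8 × 5.9 + 12 × 1.1 = 40.12 + 13.2 = 53.32 mm.
Remaining depth = 123.5 − 53.32 = 70.18 mm.
Duration = 70.18 / 13 = 5.4 h.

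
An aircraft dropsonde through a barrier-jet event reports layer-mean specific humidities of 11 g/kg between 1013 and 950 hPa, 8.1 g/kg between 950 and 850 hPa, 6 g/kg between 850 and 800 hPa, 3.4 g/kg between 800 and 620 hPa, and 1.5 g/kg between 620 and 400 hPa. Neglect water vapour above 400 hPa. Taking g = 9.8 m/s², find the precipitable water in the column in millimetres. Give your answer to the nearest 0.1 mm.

PW ≈ 28.0 mm

Precipitable water is the column-integrated vapour mass per unit area: PW = (1/g) Σ q̄ Δp, with q in kg/kg and Δp in Pa (1 kg/m² of water = 1 mm).
Layer 1013–950 hPa: Δp = 63 hPa = 6300 Pa, q̄ = 0.011 kg/kg → 0.011 × 6300 / 9.8 = 7.07 mm
Layer 950–850 hPa: Δp = 100 hPa = 10000 Pa, q̄ = 0.0081 kg/kg → 0.0081 × 10000 / 9.8 = 8.27 mm
Layer 850–800 hPa: Δp = 50 hPa = 5000 Pa, q̄ = 0.006 kg/kg → 0.006 × 5000 / 9.8 = 3.06 mm
Layer 800–620 hPa: Δp = 180 hPa = 18000 Pa, q̄ = 0.0034 kg/kg → 0.0034 × 18000 / 9.8 = 6.24 mm
Layer 620–400 hPa: Δp = 220 hPa = 22000 Pa, q̄ = 0.0015 kg/kg → 0.0015 × 22000 / 9.8 = 3.37 mm
PW = 7.07 + 8.27 + 3.06 + 6.24 + 3.37 = 28.01 ≈ 28.0 mm.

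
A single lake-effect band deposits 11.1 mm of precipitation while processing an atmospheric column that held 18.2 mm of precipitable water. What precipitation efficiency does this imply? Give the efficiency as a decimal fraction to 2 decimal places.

ε = precipitation / PW = 11.1 / 18.2 = 0.61.

ε ≈ 0.61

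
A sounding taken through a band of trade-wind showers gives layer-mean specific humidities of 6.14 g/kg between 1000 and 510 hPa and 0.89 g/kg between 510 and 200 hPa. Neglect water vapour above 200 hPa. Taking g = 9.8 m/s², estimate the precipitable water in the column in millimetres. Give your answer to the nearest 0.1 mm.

PW ≈ 33.5 mm

Precipitable water is the column-integrated vapour mass per unit area: PW = (1/g) Σ q̄ Δp, with q in kg/kg and Δp in Pa (1 kg/m² of water = 1 mm).
Layer 1000–510 hPa: Δp = 490 hPa = 49000 Pa, q̄ = 0.00614 kg/kg → 0.00614 × 49000 / 9.8 = 30.70 mm
Layer 510–200 hPa: Δp = 310 hPa = 31000 Pa, q̄ = 0.00089 kg/kg → 0.00089 × 31000 / 9.8 = 2.82 mm
PW = 30.70 + 2.82 = 33.52 ≈ 33.5 mm.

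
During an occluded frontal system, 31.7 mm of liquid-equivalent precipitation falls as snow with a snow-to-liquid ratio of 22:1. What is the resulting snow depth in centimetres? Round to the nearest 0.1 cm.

snow depth ≈ 69.7 cm

Snow depth = liquid × ratio = 31.7 mm × 22 = 697.4 mm = 69.7 cm.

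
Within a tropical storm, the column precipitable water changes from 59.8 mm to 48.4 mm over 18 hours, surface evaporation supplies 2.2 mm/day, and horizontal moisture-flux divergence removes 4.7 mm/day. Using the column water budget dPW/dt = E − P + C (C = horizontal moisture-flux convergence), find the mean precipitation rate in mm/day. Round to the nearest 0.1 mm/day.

dPW/dt = (48.4 − 59.8) mm / (18/24 day) = -15.200 mm/day.
P = E + C − dPW/dt = 2.2 + (-4.7) − (-15.200) = 12.7 mm/day.

P ≈ 12.7 mm/day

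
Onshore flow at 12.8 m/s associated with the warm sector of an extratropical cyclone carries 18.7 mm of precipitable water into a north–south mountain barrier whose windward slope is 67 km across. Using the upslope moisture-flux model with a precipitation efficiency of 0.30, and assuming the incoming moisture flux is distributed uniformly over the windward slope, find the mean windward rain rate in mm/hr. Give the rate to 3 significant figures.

Incoming column moisture flux per unit ridge length: F = V × PW = 12.8 × 18.7 = 239.36 mm·m/s.
Spread over the 67 km slope with efficiency ε = 0.30: R = ε·F/W = 0.30 × 239.36 / 67000 m = 1.072e-03 mm/s.
R = 1.072e-03 × 3600 = 3.86 mm/hr.

R ≈ 3.86 mm/hr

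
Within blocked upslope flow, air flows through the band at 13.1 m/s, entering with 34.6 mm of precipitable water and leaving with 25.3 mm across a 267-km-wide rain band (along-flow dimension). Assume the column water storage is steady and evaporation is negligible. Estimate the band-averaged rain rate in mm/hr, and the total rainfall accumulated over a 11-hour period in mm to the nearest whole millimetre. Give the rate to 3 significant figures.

Column moisture flux per unit crosswind length is F = V × PW.
Inflow: F_in = 13.1 × 34.6 = 453.26 mm·m/s
Outflow: F_out = 13.1 × 25.3 = 331.43 mm·m/s
Steady-state rate R = (F_in − F_out)/L = (453.26 − 331.43) / 267000 m = 4.563e-04 mm/s.
R = 4.563e-04 × 3600 = 1.64 mm/hr.
Over 11 h: total = 1.64 × 11 = 18.04 ≈ 18 mm.

R ≈ 1.64 mm/hr; total ≈ 18 mm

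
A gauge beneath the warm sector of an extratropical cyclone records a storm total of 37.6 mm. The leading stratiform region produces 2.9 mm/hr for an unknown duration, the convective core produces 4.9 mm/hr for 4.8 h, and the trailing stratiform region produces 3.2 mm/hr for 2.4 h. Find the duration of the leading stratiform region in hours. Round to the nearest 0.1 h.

Known phases: 4.9 × 4.8 + 3.2 × 2.4 = 23.52 + 7.68 = 31.2 mm.
Remaining depth = 37.6 − 31.2 = 6.4 mm.
Duration = 6.4 / 2.9 = 2.2 h.

duration ≈ 2.2 h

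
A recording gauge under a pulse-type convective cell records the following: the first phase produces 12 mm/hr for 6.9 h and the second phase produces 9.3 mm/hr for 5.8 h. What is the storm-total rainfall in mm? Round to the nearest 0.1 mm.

total ≈ 136.7 mm

Total = Σ Rᵢ Δtᵢ = 12 × 6.9 + 9.3 × 5.8
      = 82.8 + 53.94 = 136.7 mm.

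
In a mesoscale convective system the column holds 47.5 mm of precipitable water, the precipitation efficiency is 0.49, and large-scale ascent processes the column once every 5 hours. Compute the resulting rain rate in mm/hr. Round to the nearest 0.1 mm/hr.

Each overturning extracts ε × PW = 0.49 × 47.5 = 23.275 mm.
Rate = ε·PW / τ = 23.275 / 5 h = 4.7 mm/hr.

R ≈ 4.7 mm/hr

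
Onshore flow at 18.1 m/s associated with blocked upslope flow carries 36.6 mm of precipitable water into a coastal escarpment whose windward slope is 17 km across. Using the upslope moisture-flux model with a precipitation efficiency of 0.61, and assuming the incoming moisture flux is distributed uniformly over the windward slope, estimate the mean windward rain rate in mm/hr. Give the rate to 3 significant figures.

Incoming column moisture flux per unit ridge length: F = V × PW = 18.1 × 36.6 = 662.46 mm·m/s.
Spread over the 17 km slope with efficiency ε = 0.61: R = ε·F/W = 0.61 × 662.46 / 17000 m = 2.377e-02 mm/s.
R = 2.377e-02 × 3600 = 85.6 mm/hr.

R ≈ 85.6 mm/hr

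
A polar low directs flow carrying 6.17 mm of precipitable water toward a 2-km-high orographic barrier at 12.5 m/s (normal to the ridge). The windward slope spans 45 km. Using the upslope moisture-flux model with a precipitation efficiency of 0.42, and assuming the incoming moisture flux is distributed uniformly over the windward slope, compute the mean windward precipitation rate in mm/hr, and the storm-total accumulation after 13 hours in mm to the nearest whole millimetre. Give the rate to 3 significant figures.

R ≈ 2.59 mm/hr; total ≈ 34 mm

Incoming column moisture flux per unit ridge length: F = V × PW = 12.5 × 6.17 = 77.125 mm·m/s.
Spread over the 45 km slope with efficiency ε = 0.42: R = ε·F/W = 0.42 × 77.125 / 45000 m = 7.198e-04 mm/s.
R = 7.198e-04 × 3600 = 2.59 mm/hr.
Over 13 h: total = 2.59 × 13 = 33.67 ≈ 34 mm.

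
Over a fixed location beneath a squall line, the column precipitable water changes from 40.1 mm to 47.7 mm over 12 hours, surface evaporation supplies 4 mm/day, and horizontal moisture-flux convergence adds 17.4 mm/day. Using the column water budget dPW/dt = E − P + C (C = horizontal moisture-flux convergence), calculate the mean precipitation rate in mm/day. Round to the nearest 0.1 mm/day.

dPW/dt = (47.7 − 40.1) mm / (12/24 day) = +15.200 mm/day.
P = E + C − dPW/dt = 4 + (17.4) − (+15.200) = 6.2 mm/day.

P ≈ 6.2 mm/day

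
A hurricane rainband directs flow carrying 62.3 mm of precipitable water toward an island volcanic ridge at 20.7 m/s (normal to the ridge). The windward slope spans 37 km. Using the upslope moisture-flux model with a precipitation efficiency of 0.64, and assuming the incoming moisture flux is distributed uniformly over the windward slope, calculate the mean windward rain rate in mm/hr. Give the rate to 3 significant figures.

Incoming column moisture flux per unit ridge length: F = V × PW = 20.7 × 62.3 = 1289.61 mm·m/s.
Spread over the 37 km slope with efficiency ε = 0.64: R = ε·F/W = 0.64 × 1289.61 / 37000 m = 2.231e-02 mm/s.
R = 2.231e-02 × 3600 = 80.3 mm/hr.

R ≈ 80.3 mm/hr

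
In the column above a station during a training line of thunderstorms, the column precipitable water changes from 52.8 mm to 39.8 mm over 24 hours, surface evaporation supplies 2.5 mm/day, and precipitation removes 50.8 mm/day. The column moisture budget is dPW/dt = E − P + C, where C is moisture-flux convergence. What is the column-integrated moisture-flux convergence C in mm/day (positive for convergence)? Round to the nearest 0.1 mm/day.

dPW/dt = (39.8 − 52.8) mm / (24/24 day) = -13.000 mm/day.
C = dPW/dt − E + P = (-13.000) − 2.5 + 50.8 = 35.3 mm/day.

C ≈ 35.3 mm/day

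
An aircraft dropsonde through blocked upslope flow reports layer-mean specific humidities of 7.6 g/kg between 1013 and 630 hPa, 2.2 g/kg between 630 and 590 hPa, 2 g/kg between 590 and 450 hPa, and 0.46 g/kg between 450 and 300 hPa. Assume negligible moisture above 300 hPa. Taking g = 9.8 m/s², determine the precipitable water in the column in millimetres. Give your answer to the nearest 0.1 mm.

PW ≈ 34.2 mm

Precipitable water is the column-integrated vapour mass per unit area: PW = (1/g) Σ q̄ Δp, with q in kg/kg and Δp in Pa (1 kg/m² of water = 1 mm).
Layer 1013–630 hPa: Δp = 383 hPa = 38300 Pa, q̄ = 0.0076 kg/kg → 0.0076 × 38300 / 9.8 = 29.70 mm
Layer 630–590 hPa: Δp = 40 hPa = 4000 Pa, q̄ = 0.0022 kg/kg → 0.0022 × 4000 / 9.8 = 0.90 mm
Layer 590–450 hPa: Δp = 140 hPa = 14000 Pa, q̄ = 0.002 kg/kg → 0.002 × 14000 / 9.8 = 2.86 mm
Layer 450–300 hPa: Δp = 150 hPa = 15000 Pa, q̄ = 0.00046 kg/kg → 0.00046 × 15000 / 9.8 = 0.70 mm
PW = 29.70 + 0.90 + 2.86 + 0.70 = 34.16 ≈ 34.2 mm.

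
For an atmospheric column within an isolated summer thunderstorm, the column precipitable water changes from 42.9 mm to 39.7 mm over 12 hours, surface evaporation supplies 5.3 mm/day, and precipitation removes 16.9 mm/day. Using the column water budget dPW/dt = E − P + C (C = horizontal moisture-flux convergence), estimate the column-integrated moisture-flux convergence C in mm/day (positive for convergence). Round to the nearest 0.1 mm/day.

C ≈ 5.2 mm/day

dPW/dt = (39.7 − 42.9) mm / (12/24 day) = -6.400 mm/day.
C = dPW/dt − E + P = (-6.400) − 5.3 + 16.9 = 5.2 mm/day.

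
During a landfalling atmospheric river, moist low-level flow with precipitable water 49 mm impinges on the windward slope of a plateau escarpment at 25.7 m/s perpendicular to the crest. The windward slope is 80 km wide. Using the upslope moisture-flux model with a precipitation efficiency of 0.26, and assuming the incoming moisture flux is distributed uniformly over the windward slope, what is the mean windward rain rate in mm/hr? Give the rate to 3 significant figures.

Incoming column moisture flux per unit ridge length: F = V × PW = 25.7 × 49 = 1259.3 mm·m/s.
Spread over the 80 km slope with efficiency ε = 0.26: R = ε·F/W = 0.26 × 1259.3 / 80000 m = 4.093e-03 mm/s.
R = 4.093e-03 × 3600 = 14.7 mm/hr.

R ≈ 14.7 mm/hr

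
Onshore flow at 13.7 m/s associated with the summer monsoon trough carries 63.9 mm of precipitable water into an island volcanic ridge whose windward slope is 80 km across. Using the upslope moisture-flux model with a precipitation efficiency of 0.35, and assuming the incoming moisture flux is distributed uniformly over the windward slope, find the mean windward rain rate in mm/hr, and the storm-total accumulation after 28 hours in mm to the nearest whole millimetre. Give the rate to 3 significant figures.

R ≈ 13.8 mm/hr; total ≈ 386 mm

Incoming column moisture flux per unit ridge length: F = V × PW = 13.7 × 63.9 = 875.43 mm·m/s.
Spread over the 80 km slope with efficiency ε = 0.35: R = ε·F/W = 0.35 × 875.43 / 80000 m = 3.830e-03 mm/s.
R = 3.830e-03 × 3600 = 13.8 mm/hr.
Over 28 h: total = 13.8 × 28 = 386.4 ≈ 386 mm.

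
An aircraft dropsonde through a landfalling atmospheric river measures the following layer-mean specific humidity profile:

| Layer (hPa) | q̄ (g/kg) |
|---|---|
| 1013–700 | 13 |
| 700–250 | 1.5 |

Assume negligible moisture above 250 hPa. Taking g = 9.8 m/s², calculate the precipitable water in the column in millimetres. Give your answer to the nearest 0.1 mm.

Precipitable water is the column-integrated vapour mass per unit area: PW = (1/g) Σ q̄ Δp, with q in kg/kg and Δp in Pa (1 kg/m² of water = 1 mm).
Layer 1013–700 hPa: Δp = 313 hPa = 31300 Pa, q̄ = 0.013 kg/kg → 0.013 × 31300 / 9.8 = 41.52 mm
Layer 700–250 hPa: Δp = 450 hPa = 45000 Pa, q̄ = 0.0015 kg/kg → 0.0015 × 45000 / 9.8 = 6.89 mm
PW = 41.52 + 6.89 = 48.41 ≈ 48.4 mm.

PW ≈ 48.4 mm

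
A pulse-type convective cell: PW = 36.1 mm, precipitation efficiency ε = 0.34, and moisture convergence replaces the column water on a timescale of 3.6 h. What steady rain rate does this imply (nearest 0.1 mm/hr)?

Each overturning extracts ε × PW = 0.34 × 36.1 = 12.274 mm.
Rate = ε·PW / τ = 12.274 / 3.6 h = 3.4 mm/hr.

R ≈ 3.4 mm/hr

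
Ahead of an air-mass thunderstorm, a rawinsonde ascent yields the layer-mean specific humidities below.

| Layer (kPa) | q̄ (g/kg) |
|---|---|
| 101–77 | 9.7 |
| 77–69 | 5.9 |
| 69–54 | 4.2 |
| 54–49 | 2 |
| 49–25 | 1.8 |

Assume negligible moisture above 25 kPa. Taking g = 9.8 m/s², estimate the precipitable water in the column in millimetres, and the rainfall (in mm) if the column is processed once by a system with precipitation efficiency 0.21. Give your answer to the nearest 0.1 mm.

PW ≈ 40.4 mm; rainfall ≈ 8.5 mm

Precipitable water is the column-integrated vapour mass per unit area: PW = (1/g) Σ q̄ Δp, with q in kg/kg and Δp in Pa (1 kg/m² of water = 1 mm).
Layer 101–77 kPa: Δp = 240 hPa = 24000 Pa, q̄ = 0.0097 kg/kg → 0.0097 × 24000 / 9.8 = 23.76 mm
Layer 77–69 kPa: Δp = 80 hPa = 8000 Pa, q̄ = 0.0059 kg/kg → 0.0059 × 8000 / 9.8 = 4.82 mm
Layer 69–54 kPa: Δp = 150 hPa = 15000 Pa, q̄ = 0.0042 kg/kg → 0.0042 × 15000 / 9.8 = 6.43 mm
Layer 54–49 kPa: Δp = 50 hPa = 5000 Pa, q̄ = 0.002 kg/kg → 0.002 × 5000 / 9.8 = 1.02 mm
Layer 49–25 kPa: Δp = 240 hPa = 24000 Pa, q̄ = 0.0018 kg/kg → 0.0018 × 24000 / 9.8 = 4.41 mm
PW = 23.76 + 4.82 + 6.43 + 1.02 + 4.41 = 40.44 ≈ 40.4 mm.
Rainfall = ε × PW = 0.21 × 40.4 = 8.5 mm.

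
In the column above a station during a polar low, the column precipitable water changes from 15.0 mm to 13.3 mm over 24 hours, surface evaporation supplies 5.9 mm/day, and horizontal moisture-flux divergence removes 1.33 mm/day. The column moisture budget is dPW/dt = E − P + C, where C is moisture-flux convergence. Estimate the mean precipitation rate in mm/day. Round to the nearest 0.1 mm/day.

dPW/dt = (13.3 − 15.0) mm / (24/24 day) = -1.700 mm/day.
P = E + C − dPW/dt = 5.9 + (-1.33) − (-1.700) = 6.3 mm/day.

P ≈ 6.3 mm/day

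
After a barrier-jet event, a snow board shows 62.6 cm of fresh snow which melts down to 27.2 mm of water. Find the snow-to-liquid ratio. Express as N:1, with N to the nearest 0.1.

Ratio = snow depth / SWE = 626 mm / 27.2 mm = 23.0, i.e. 23.0:1.

ratio ≈ 23.0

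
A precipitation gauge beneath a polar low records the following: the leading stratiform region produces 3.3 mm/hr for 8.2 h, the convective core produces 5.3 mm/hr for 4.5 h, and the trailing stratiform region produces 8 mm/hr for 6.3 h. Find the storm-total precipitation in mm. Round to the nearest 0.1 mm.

Total = Σ Rᵢ Δtᵢ = 3.3 × 8.2 + 5.3 × 4.5 + 8 × 6.3
      = 27.06 + 23.85 + 50.4 = 101.3 mm.

total ≈ 101.3 mm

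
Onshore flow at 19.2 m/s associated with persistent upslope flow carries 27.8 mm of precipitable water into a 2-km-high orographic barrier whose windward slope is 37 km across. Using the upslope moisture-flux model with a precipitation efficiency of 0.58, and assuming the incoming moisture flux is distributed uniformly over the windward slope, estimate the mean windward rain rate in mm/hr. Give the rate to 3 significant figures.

R ≈ 30.1 mm/hr

Incoming column moisture flux per unit ridge length: F = V × PW = 19.2 × 27.8 = 533.76 mm·m/s.
Spread over the 37 km slope with efficiency ε = 0.58: R = ε·F/W = 0.58 × 533.76 / 37000 m = 8.367e-03 mm/s.
R = 8.367e-03 × 3600 = 30.1 mm/hr.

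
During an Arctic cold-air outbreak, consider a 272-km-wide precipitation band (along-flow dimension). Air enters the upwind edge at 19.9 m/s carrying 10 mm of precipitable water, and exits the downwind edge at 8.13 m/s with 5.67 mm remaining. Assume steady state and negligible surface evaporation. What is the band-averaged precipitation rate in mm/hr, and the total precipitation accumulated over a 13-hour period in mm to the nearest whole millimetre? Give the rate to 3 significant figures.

R ≈ 2.02 mm/hr; total ≈ 26 mm

Column moisture flux per unit crosswind length is F = V × PW.
Inflow: F_in = 19.9 × 10 = 199 mm·m/s
Outflow: F_out = 8.13 × 5.67 = 46.0971 mm·m/s
Steady-state rate R = (F_in − F_out)/L = (199 − 46.0971) / 272000 m = 5.621e-04 mm/s.
R = 5.621e-04 × 3600 = 2.02 mm/hr.
Over 13 h: total = 2.02 × 13 = 26.26 ≈ 26 mm.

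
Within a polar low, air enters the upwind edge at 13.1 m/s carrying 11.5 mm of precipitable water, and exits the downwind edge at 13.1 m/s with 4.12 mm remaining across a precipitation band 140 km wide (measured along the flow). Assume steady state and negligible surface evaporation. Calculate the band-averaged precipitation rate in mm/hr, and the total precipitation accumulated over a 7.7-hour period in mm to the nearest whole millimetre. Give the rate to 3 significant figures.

R ≈ 2.49 mm/hr; total ≈ 19 mm

Column moisture flux per unit crosswind length is F = V × PW.
Inflow: F_in = 13.1 × 11.5 = 150.65 mm·m/s
Outflow: F_out = 13.1 × 4.12 = 53.972 mm·m/s
Steady-state rate R = (F_in − F_out)/L = (150.65 − 53.972) / 140000 m = 6.906e-04 mm/s.
R = 6.906e-04 × 3600 = 2.49 mm/hr.
Over 7.7 h: total = 2.49 × 7.7 = 19.173 ≈ 19 mm.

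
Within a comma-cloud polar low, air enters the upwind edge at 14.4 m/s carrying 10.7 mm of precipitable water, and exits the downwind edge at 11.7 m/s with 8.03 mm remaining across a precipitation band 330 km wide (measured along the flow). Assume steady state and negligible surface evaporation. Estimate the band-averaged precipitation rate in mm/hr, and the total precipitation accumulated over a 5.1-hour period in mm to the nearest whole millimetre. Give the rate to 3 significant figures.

Column moisture flux per unit crosswind length is F = V × PW.
Inflow: F_in = 14.4 × 10.7 = 154.08 mm·m/s
Outflow: F_out = 11.7 × 8.03 = 93.951 mm·m/s
Steady-state rate R = (F_in − F_out)/L = (154.08 − 93.951) / 330000 m = 1.822e-04 mm/s.
R = 1.822e-04 × 3600 = 0.656 mm/hr.
Over 5.1 h: total = 0.656 × 5.1 = 3.3456 ≈ 3 mm.

R ≈ 0.656 mm/hr; total ≈ 3 mm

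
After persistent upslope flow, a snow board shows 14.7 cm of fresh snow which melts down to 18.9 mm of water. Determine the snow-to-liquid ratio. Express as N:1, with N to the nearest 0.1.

ratio ≈ 7.8

Ratio = snow depth / SWE = 147 mm / 18.9 mm = 7.8, i.e. 7.8:1.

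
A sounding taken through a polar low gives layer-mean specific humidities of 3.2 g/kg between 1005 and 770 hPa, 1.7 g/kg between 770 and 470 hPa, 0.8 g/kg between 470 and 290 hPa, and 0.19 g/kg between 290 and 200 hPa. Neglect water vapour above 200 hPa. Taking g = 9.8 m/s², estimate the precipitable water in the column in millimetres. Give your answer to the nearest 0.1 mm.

PW ≈ 14.5 mm

Precipitable water is the column-integrated vapour mass per unit area: PW = (1/g) Σ q̄ Δp, with q in kg/kg and Δp in Pa (1 kg/m² of water = 1 mm).
Layer 1005–770 hPa: Δp = 235 hPa = 23500 Pa, q̄ = 0.0032 kg/kg → 0.0032 × 23500 / 9.8 = 7.67 mm
Layer 770–470 hPa: Δp = 300 hPa = 30000 Pa, q̄ = 0.0017 kg/kg → 0.0017 × 30000 / 9.8 = 5.20 mm
Layer 470–290 hPa: Δp = 180 hPa = 18000 Pa, q̄ = 0.0008 kg/kg → 0.0008 × 18000 / 9.8 = 1.47 mm
Layer 290–200 hPa: Δp = 90 hPa = 9000 Pa, q̄ = 0.00019 kg/kg → 0.00019 × 9000 / 9.8 = 0.17 mm
PW = 7.67 + 5.20 + 1.47 + 0.17 = 14.51 ≈ 14.5 mm.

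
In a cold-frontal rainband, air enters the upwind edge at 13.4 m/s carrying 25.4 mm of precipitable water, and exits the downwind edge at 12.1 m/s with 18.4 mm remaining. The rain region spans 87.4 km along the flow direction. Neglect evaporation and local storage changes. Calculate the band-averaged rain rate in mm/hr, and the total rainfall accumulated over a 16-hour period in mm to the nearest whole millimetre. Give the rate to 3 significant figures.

Column moisture flux per unit crosswind length is F = V × PW.
Inflow: F_in = 13.4 × 25.4 = 340.36 mm·m/s
Outflow: F_out = 12.1 × 18.4 = 222.64 mm·m/s
Steady-state rate R = (F_in − F_out)/L = (340.36 − 222.64) / 87400 m = 1.347e-03 mm/s.
R = 1.347e-03 × 3600 = 4.85 mm/hr.
Over 16 h: total = 4.85 × 16 = 77.6 ≈ 78 mm.

R ≈ 4.85 mm/hr; total ≈ 78 mm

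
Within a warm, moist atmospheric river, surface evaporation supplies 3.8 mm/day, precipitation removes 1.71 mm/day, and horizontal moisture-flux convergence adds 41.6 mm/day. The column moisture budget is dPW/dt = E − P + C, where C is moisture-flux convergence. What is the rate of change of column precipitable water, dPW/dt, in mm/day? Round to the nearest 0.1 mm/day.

dPW/dt = E − P + C = 3.8 − 1.71 + (41.6) = 43.7 mm/day.

dPW/dt ≈ 43.7 mm/day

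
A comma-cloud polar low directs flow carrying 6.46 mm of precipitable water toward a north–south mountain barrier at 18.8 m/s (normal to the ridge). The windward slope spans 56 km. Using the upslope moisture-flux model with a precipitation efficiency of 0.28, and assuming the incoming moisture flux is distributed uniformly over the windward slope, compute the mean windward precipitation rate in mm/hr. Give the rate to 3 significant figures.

R ≈ 2.19 mm/hr

Incoming column moisture flux per unit ridge length: F = V × PW = 18.8 × 6.46 = 121.448 mm·m/s.
Spread over the 56 km slope with efficiency ε = 0.28: R = ε·F/W = 0.28 × 121.448 / 56000 m = 6.072e-04 mm/s.
R = 6.072e-04 × 3600 = 2.19 mm/hr.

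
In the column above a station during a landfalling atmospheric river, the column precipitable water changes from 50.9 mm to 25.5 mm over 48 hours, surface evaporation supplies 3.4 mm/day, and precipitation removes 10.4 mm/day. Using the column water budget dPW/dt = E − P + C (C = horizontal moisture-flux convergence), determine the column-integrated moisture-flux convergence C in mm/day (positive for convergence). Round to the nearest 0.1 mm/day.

C ≈ -5.7 mm/day

dPW/dt = (25.5 − 50.9) mm / (48/24 day) = -12.700 mm/day.
C = dPW/dt − E + P = (-12.700) − 3.4 + 10.4 = -5.7 mm/day.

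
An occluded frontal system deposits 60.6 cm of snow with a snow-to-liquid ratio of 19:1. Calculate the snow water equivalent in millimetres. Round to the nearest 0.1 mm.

SWE = snow depth / ratio = 60.6 cm / 19 = 3.189 cm = 31.9 mm.

SWE ≈ 31.9 mm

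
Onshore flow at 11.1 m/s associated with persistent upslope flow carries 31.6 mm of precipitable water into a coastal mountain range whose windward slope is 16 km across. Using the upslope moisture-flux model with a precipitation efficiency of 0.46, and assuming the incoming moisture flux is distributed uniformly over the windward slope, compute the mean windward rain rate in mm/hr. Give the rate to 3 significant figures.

R ≈ 36.3 mm/hr

Incoming column moisture flux per unit ridge length: F = V × PW = 11.1 × 31.6 = 350.76 mm·m/s.
Spread over the 16 km slope with efficiency ε = 0.46: R = ε·F/W = 0.46 × 350.76 / 16000 m = 1.008e-02 mm/s.
R = 1.008e-02 × 3600 = 36.3 mm/hr.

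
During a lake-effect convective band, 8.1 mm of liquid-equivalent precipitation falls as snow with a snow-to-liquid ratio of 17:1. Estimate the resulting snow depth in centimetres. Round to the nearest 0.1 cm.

Snow depth = liquid × ratio = 8.1 mm × 17 = 137.7 mm = 13.8 cm.

snow depth ≈ 13.8 cm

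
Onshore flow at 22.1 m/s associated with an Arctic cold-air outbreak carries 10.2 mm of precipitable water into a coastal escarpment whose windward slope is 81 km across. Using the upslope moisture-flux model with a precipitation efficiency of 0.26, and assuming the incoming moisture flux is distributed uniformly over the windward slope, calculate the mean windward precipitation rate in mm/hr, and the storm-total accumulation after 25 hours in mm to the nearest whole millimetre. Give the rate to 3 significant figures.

R ≈ 2.60 mm/hr; total ≈ 65 mm

Incoming column moisture flux per unit ridge length: F = V × PW = 22.1 × 10.2 = 225.42 mm·m/s.
Spread over the 81 km slope with efficiency ε = 0.26: R = ε·F/W = 0.26 × 225.42 / 81000 m = 7.236e-04 mm/s.
R = 7.236e-04 × 3600 = 2.60 mm/hr.
Over 25 h: total = 2.60 × 25 = 65 mm.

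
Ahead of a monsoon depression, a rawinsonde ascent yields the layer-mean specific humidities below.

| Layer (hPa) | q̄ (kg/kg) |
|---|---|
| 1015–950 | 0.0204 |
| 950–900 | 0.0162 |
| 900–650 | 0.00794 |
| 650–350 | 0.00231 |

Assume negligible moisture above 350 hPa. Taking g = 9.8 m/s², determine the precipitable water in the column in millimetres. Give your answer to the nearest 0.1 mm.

PW ≈ 49.1 mm

Precipitable water is the column-integrated vapour mass per unit area: PW = (1/g) Σ q̄ Δp, with q in kg/kg and Δp in Pa (1 kg/m² of water = 1 mm).
Layer 1015–950 hPa: Δp = 65 hPa = 6500 Pa, q̄ = 0.0204 kg/kg → 0.0204 × 6500 / 9.8 = 13.53 mm
Layer 950–900 hPa: Δp = 50 hPa = 5000 Pa, q̄ = 0.0162 kg/kg → 0.0162 × 5000 / 9.8 = 8.27 mm
Layer 900–650 hPa: Δp = 250 hPa = 25000 Pa, q̄ = 0.00794 kg/kg → 0.00794 × 25000 / 9.8 = 20.26 mm
Layer 650–350 hPa: Δp = 300 hPa = 30000 Pa, q̄ = 0.00231 kg/kg → 0.00231 × 30000 / 9.8 = 7.07 mm
PW = 13.53 + 8.27 + 20.26 + 7.07 = 49.13 ≈ 49.1 mm.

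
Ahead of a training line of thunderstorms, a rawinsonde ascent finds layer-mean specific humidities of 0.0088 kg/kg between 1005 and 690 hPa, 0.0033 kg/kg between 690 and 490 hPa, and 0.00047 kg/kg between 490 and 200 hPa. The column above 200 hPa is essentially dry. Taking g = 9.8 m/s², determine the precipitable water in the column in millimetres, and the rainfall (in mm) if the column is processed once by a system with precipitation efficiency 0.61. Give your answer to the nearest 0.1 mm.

Precipitable water is the column-integrated vapour mass per unit area: PW = (1/g) Σ q̄ Δp, with q in kg/kg and Δp in Pa (1 kg/m² of water = 1 mm).
Layer 1005–690 hPa: Δp = 315 hPa = 31500 Pa, q̄ = 0.0088 kg/kg → 0.0088 × 31500 / 9.8 = 28.29 mm
Layer 690–490 hPa: Δp = 200 hPa = 20000 Pa, q̄ = 0.0033 kg/kg → 0.0033 × 20000 / 9.8 = 6.73 mm
Layer 490–200 hPa: Δp = 290 hPa = 29000 Pa, q̄ = 0.00047 kg/kg → 0.00047 × 29000 / 9.8 = 1.39 mm
PW = 28.29 + 6.73 + 1.39 = 36.41 ≈ 36.4 mm.
Rainfall = ε × PW = 0.61 × 36.4 = 22.2 mm.

PW ≈ 36.4 mm; rainfall ≈ 22.2 mm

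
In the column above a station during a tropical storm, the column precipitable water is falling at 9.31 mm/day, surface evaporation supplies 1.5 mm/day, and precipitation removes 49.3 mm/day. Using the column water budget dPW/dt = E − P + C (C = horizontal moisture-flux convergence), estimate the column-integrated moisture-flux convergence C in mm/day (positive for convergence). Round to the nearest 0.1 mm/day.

C ≈ 38.5 mm/day

dPW/dt = -9.31 mm/day.
C = dPW/dt − E + P = (-9.31) − 1.5 + 49.3 = 38.5 mm/day.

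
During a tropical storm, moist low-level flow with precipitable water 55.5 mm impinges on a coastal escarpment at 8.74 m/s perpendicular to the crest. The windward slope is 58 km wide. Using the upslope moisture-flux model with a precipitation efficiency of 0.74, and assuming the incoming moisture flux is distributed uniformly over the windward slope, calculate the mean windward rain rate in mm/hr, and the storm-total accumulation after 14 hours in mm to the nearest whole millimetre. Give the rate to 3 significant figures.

R ≈ 22.3 mm/hr; total ≈ 312 mm

Incoming column moisture flux per unit ridge length: F = V × PW = 8.74 × 55.5 = 485.07 mm·m/s.
Spread over the 58 km slope with efficiency ε = 0.74: R = ε·F/W = 0.74 × 485.07 / 58000 m = 6.189e-03 mm/s.
R = 6.189e-03 × 3600 = 22.3 mm/hr.
Over 14 h: total = 22.3 × 14 = 312.2 ≈ 312 mm.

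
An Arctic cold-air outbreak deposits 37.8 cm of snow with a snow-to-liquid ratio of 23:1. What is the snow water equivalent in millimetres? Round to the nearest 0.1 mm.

SWE ≈ 16.4 mm

SWE = snow depth / ratio = 37.8 cm / 23 = 1.643 cm = 16.4 mm.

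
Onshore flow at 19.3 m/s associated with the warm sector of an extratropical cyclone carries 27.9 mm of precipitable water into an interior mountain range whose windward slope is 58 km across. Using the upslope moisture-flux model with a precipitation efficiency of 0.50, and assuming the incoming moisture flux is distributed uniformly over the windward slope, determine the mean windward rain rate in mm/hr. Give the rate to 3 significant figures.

R ≈ 16.7 mm/hr

Incoming column moisture flux per unit ridge length: F = V × PW = 19.3 × 27.9 = 538.47 mm·m/s.
Spread over the 58 km slope with efficiency ε = 0.50: R = ε·F/W = 0.50 × 538.47 / 58000 m = 4.642e-03 mm/s.
R = 4.642e-03 × 3600 = 16.7 mm/hr.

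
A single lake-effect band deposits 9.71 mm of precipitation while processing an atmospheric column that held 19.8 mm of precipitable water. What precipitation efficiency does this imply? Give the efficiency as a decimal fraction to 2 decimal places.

ε ≈ 0.49

ε = precipitation / PW = 9.71 / 19.8 = 0.49.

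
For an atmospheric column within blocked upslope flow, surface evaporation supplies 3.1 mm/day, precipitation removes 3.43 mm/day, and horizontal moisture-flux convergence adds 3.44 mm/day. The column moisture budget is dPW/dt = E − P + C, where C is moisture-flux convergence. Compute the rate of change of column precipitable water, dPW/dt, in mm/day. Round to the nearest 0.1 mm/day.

dPW/dt ≈ 3.1 mm/day

dPW/dt = E − P + C = 3.1 − 3.43 + (3.44) = 3.1 mm/day.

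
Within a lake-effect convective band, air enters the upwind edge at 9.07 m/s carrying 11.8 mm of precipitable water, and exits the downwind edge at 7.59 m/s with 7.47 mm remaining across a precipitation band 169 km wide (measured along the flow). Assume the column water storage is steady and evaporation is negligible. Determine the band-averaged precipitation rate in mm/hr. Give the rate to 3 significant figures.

R ≈ 1.07 mm/hr

Column moisture flux per unit crosswind length is F = V × PW.
Inflow: F_in = 9.07 × 11.8 = 107.026 mm·m/s
Outflow: F_out = 7.59 × 7.47 = 56.6973 mm·m/s
Steady-state rate R = (F_in − F_out)/L = (107.026 − 56.6973) / 169000 m = 2.978e-04 mm/s.
R = 2.978e-04 × 3600 = 1.07 mm/hr.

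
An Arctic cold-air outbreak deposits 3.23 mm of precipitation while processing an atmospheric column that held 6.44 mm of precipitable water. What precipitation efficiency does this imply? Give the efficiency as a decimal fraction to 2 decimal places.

ε = precipitation / PW = 3.23 / 6.44 = 0.50.

ε ≈ 0.50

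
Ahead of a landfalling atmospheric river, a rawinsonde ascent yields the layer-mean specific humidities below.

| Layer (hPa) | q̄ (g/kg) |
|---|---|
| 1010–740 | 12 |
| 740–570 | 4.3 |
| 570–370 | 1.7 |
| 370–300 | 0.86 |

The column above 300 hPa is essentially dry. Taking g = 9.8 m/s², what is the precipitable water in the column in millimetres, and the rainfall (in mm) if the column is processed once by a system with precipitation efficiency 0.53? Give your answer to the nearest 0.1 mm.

PW ≈ 44.6 mm; rainfall ≈ 23.6 mm

Precipitable water is the column-integrated vapour mass per unit area: PW = (1/g) Σ q̄ Δp, with q in kg/kg and Δp in Pa (1 kg/m² of water = 1 mm).
Layer 1010–740 hPa: Δp = 270 hPa = 27000 Pa, q̄ = 0.012 kg/kg → 0.012 × 27000 / 9.8 = 33.06 mm
Layer 740–570 hPa: Δp = 170 hPa = 17000 Pa, q̄ = 0.0043 kg/kg → 0.0043 × 17000 / 9.8 = 7.46 mm
Layer 570–370 hPa: Δp = 200 hPa = 20000 Pa, q̄ = 0.0017 kg/kg → 0.0017 × 20000 / 9.8 = 3.47 mm
Layer 370–300 hPa: Δp = 70 hPa = 7000 Pa, q̄ = 0.00086 kg/kg → 0.00086 × 7000 / 9.8 = 0.61 mm
PW = 33.06 + 7.46 + 3.47 + 0.61 = 44.60 ≈ 44.6 mm.
Rainfall = ε × PW = 0.53 × 44.6 = 23.6 mm.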